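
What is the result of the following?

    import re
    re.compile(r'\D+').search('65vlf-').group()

'vlf-'

The pattern matches one or more of a non-digit.
`re.search` tries every starting position until one works.
The match spans [2:6] → 'vlf-'.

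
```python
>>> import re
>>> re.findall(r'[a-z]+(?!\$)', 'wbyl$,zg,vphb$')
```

['wby', 'zg', 'vph']

Because the assertion is negative and zero-width, positions next to the forbidden text are skipped.
Walking the string: at [0:3] → 'wby'; at [6:8] → 'zg'; at [9:12] → 'vph'.
Since nothing is captured, `findall` lists the 3 matched substrings directly.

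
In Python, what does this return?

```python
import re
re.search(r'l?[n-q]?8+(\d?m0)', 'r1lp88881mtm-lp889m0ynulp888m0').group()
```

'lp889m0'

This matches optionally a literal 'l', then optionally a character in [n-q]; then one or more of a literal '8'; then optionally a digit, then the literal 'm0' (captured).
The match spans [13:20] → 'lp889m0'.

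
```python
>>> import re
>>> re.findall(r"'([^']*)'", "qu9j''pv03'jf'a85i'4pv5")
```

Because there's exactly one group, `findall` drops the full match and keeps group 1 from each hit.

['', 'jf']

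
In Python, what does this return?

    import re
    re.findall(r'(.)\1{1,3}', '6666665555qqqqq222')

['6', '6', '5', 'q', '2']

A backreference is literal: `\1` must see the identical characters the first group matched.
Matches: at [0:4] match '6666', group 1 = '6'; at [4:6] match '66', group 1 = '6'; at [6:10] match '5555', group 1 = '5'; at [10:14] match 'qqqq', group 1 = 'q'; at [15:18] match '222', group 1 = '2'.
With a single group, `findall` returns only what that group captured — 5 items.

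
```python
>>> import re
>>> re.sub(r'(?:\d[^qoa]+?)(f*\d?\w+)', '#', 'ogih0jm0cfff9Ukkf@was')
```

'ogih#@was'

Pattern: a digit, then one or more of any character except [qoa] (lazy) (non-capturing group); then zero or more of a literal 'f', then optionally a digit, then one or more of a word character (captured).
Matches: at [4:17] → '0jm0cfff9Ukkf'.
Each match is replaced by '#'.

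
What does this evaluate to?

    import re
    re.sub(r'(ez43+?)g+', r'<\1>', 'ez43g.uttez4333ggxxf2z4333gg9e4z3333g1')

Pattern: the literal 'ez4', then one or more of a literal '3' (lazy) (captured); then one or more of a literal 'g'.
Matches: at [0:5] → 'ez43g'; at [9:17] → 'ez4333gg'.
`\1` in the replacement pulls in group 1's text for each match.

'<ez43>.utt<ez4333>xxf2z4333gg9e4z3333g1'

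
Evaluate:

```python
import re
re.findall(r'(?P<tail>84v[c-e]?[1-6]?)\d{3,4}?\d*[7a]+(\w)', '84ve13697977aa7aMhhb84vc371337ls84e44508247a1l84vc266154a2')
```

[('84ve1', 'M'), ('84vc3', 'l'), ('84vc2', '2')]

Multiple groups make `findall` return tuples — one 2-tuple for each match.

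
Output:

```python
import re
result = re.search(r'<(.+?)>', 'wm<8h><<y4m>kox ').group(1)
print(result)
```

8h

Because the quantifier is non-greedy, it stops expanding at the earliest point where the rest of the pattern can succeed.
`re.search` tries every starting position until one works.
The match spans [2:6] → '<8h>'.
Captured: group 1 = '8h'.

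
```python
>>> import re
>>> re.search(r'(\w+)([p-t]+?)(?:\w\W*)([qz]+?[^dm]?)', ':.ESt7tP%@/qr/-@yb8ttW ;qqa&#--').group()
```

'ESt7tP%@/qr'

The match spans [2:13] → 'ESt7tP%@/qr'.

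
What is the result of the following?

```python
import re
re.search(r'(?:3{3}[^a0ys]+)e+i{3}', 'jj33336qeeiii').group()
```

The pattern matches exactly 3 of a literal '3', then one or more of any character except [a0ys] (non-capturing group); then one or more of the literal 'e', then exactly 3 of a literal 'i'.
`re.search` tries every starting position until one works.
The match spans [2:13] → '33336qeeiii'.

'33336qeeiii'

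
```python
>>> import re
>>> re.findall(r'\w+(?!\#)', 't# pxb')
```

`(?!…)`/`(?<!…)` only lets a position through if the neighbouring text does NOT match; no characters are consumed.
With no groups in the pattern, `findall` gives back each whole match — 1 here.

['pxb']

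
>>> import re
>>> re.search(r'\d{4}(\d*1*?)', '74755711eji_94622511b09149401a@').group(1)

This matches exactly 4 of a digit; then zero or more of a digit, then zero or more of the literal '1' (lazy) (captured).
Unlike `match`, `search` isn't anchored — it looks for the pattern anywhere in the string.
The match spans [0:8] → '74755711'.
Captured: group 1 = '5711'.

'5711'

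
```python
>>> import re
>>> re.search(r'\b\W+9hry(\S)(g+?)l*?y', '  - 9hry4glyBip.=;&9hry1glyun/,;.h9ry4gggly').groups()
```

Pattern: a word boundary (`\b`, zero-width); then one or more of a non-word character, then the literal '9h', then the literal 'ry'; then a non-whitespace character (captured); then one or more of a literal 'g' (lazy) (captured); then zero or more of the literal 'l' (lazy), then a literal 'y'.
`search` walks the string left to right and returns the first match it finds.
The match spans [15:27] → '.=;&9hry1gly'.
Captured: group 1 = '1', group 2 = 'g'.

('1', 'g')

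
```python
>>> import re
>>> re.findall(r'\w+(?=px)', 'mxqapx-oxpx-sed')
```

['mxqa', 'ox']

Lookahead/lookbehind check context without consuming it, so the matched span excludes the asserted characters.
Since nothing is captured, `findall` lists the 2 matched substrings directly.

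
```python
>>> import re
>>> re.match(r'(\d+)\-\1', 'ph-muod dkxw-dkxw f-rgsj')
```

None

After group 1 captures some text, `\1` only succeeds where that same text appears again.
With `match`, the pattern is implicitly anchored at the beginning.
Here the pattern fails at index 0, so the call returns None.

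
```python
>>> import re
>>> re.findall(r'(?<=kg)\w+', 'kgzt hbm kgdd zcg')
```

['zt', 'dd']

Lookahead/lookbehind check context without consuming it, so the matched span excludes the asserted characters.
Walking the string: at [2:4] → 'zt'; at [11:13] → 'dd'.
With no groups in the pattern, `findall` gives back each whole match — 2 here.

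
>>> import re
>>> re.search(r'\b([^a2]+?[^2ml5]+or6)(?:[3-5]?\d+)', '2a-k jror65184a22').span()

(2, 14)

The pattern matches a word boundary (`\b`, zero-width); then one or more of any character except [a2] (lazy), then one or more of any character except [2ml5], then the literal 'or6' (captured); then optionally a character in [3-5], then one or more of a digit (non-capturing group).
`re.search` scans for the first position where the pattern succeeds.
The match spans [2:14] → '-k jror65184'.
Captured: group 1 = '-k jror6'.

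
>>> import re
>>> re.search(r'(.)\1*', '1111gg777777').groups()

The match spans [0:4] → '1111'.
Captured: group 1 = '1'.

('1',)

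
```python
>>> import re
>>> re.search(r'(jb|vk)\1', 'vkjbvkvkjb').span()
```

(4, 8)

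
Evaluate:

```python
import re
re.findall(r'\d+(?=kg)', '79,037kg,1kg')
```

The positive lookaround only admits positions where the adjacent text matches; those characters stay outside the span.
No capturing groups, so `findall` returns the 2 full match strings.

['037', '1']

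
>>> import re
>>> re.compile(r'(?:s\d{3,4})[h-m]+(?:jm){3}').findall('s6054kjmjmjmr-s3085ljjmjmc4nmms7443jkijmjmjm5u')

['s6054kjmjmjm', 's7443jkijmjmjm']

The pattern matches the literal 's', then 3 to 4 of a digit (non-capturing group); then one or more of a character in [h-m], then the literal 'jm' repeated 3 times.
Walking the string: at [0:12] → 's6054kjmjmjm'; at [30:44] → 's7443jkijmjmjm'.
`findall` yields the raw match text (2 of them) because the pattern has no groups.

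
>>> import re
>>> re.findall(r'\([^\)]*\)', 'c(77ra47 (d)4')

Matches: at [1:12] → '(77ra47 (d)'.
No capturing groups, so `findall` returns the 1 full match string.

['(77ra47 (d)']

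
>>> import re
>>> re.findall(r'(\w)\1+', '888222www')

['8', '2', 'w']

`\1` has to match the exact text group 1 already captured.
Scanning left to right: at [0:3] match '888', group 1 = '8'; at [3:6] match '222', group 1 = '2'; at [6:9] match 'www', group 1 = 'w'.
With a single group, `findall` returns only what that group captured — 3 items.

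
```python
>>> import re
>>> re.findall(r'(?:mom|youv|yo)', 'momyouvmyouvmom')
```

['mom', 'youv', 'youv', 'mom']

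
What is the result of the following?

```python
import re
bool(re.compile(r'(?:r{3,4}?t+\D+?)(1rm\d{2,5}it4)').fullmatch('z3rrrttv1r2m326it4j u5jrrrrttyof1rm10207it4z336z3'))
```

False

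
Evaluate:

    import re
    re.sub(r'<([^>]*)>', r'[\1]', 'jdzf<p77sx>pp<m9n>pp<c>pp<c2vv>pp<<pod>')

'jdzf[p77sx]pp[m9n]pp[c]pp[c2vv]pp[<pod]'

Matches: at [4:11] → '<p77sx>'; at [13:18] → '<m9n>'; at [20:23] → '<c>'; at [25:31] → '<c2vv>'; at [33:39] → '<<pod>'.
`\1` in the replacement pulls in group 1's text for each match.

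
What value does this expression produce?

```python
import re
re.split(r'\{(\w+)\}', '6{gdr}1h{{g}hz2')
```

Matches to split on: at [1:6] → '{gdr}'; at [9:12] → '{g}'.
`re.split` interleaves the captured-group text with the surrounding fragments.

['6', 'gdr', '1h{', 'g', 'hz2']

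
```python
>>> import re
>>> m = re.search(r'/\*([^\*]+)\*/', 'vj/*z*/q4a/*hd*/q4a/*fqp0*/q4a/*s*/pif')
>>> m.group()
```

The match spans [2:7] → '/*z*/'.

'/*z*/'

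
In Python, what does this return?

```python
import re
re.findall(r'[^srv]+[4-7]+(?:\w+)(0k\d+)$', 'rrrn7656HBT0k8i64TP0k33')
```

The pattern matches one or more of any character except [srv], then one or more of a character in [4-7]; then one or more of a word character (non-capturing group); then the literal '0k', then one or more of a digit (captured); then anchored at the end.
Scanning left to right: at [3:23] match 'n7656HBT0k8i64TP0k33', group 1 = '0k33'.
With a single group, `findall` returns only what that group captured — 1 item.

['0k33']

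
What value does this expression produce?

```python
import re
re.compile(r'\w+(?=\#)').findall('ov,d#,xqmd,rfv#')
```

['d', 'rfv']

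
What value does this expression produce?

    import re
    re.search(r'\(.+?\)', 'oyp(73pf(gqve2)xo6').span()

`re.search` scans for the first position where the pattern succeeds.
The match spans [3:15] → '(73pf(gqve2)'.

(3, 15)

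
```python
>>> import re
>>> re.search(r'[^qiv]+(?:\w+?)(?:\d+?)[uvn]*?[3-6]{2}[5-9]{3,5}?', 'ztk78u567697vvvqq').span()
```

A non-greedy quantifier consumes as few characters as it can — just enough that the remainder of the pattern still matches from where it stops; whatever follows it matches normally.
The match spans [0:11] → 'ztk78u56769'.

(0, 11)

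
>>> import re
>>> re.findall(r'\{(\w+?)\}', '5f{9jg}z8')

['9jg']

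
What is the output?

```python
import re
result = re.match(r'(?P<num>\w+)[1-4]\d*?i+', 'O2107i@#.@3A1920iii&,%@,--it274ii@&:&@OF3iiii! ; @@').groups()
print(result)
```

This matches one or more of a word character (captured as 'num'); then a character in [1-4], then zero or more of a digit (lazy), then one or more of the literal 'i'.
`match` is anchored at position 0; if the pattern doesn't fit there, it returns None.
The match spans [0:6] → 'O2107i'.
Captured: group 1 = 'O2'.

('O2',)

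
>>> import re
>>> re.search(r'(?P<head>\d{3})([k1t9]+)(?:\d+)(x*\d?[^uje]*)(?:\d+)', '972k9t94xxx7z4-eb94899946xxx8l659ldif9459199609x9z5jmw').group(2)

'k9t9'

The match spans [0:14] → '972k9t94xxx7z4'.
Captured: group 1 = '972', group 2 = 'k9t9', group 3 = 'xxx7z'.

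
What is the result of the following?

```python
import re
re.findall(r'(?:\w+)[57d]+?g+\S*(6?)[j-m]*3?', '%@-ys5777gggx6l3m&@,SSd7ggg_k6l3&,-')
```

['']

The pattern matches one or more of a word character (non-capturing group); then one or more of one of [57d] (lazy); then one or more of a literal 'g', then zero or more of a non-whitespace character; then optionally a literal '6' (captured); then zero or more of a character in [j-m], then optionally a literal '3'.
Matches: at [3:35] match 'ys5777gggx6l3m&@,SSd7ggg_k6l3&,-', group 1 = ''.
One capturing group, so `findall` returns just the captured substring from the one match — 1 in all.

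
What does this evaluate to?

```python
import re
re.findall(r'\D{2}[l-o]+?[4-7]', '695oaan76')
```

['aan7']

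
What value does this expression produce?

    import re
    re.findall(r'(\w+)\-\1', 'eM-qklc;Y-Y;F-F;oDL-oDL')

['Y', 'F', 'oDL']

The backreference `\1` re-matches whatever the first group consumed, character for character.
`findall` collects group 1 from each match (3 total).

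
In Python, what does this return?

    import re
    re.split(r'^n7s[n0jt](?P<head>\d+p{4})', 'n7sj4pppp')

`re.split` interleaves the captured-group text with the surrounding fragments.

['', '4pppp', '']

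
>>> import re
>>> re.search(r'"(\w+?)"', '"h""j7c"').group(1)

`search` walks the string left to right and returns the first match it finds.
The match spans [0:3] → '"h"'.
Captured: group 1 = 'h'.

'h'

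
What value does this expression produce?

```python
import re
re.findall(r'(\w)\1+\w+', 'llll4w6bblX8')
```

A backreference is literal: `\1` must see the identical characters the first group matched.
With a single group, `findall` returns only what that group captured — 1 item.

['l']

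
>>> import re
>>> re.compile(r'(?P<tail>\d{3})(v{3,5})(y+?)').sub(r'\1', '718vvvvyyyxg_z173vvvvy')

This matches exactly 3 of a digit (captured as 'tail'); then 3 to 5 of a literal 'v' (captured); then one or more of a literal 'y' (lazy) (captured).
The `?` after the quantifier makes it lazy — it takes as little as possible before letting the rest of the pattern try.
Matches: at [0:8] → '718vvvvy'; at [14:22] → '173vvvvy'.
`\1` in the replacement pulls in group 1's text for each match.

'718yyxg_z173'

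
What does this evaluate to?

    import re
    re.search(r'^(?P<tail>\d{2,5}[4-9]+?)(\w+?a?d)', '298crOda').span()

(0, 7)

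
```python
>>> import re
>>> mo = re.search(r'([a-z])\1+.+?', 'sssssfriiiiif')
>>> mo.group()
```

'sssssf'

After group 1 captures some text, `\1` only succeeds where that same text appears again.
Unlike `match`, `search` isn't anchored — it looks for the pattern anywhere in the string.
The match spans [0:6] → 'sssssf'.
Captured: group 1 = 's'.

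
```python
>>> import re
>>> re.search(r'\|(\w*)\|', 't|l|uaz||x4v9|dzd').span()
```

The match spans [1:4] → '|l|'.

(1, 4)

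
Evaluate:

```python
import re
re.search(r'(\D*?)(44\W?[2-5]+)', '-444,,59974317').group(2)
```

'444'

The match spans [0:4] → '-444'.
Captured: group 1 = '-', group 2 = '444'.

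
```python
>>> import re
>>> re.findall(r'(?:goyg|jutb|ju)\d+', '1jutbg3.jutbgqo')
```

Since nothing is captured, `findall` lists the 0 matched substrings directly.
Nothing in the string satisfies the pattern, so the list is empty.

[]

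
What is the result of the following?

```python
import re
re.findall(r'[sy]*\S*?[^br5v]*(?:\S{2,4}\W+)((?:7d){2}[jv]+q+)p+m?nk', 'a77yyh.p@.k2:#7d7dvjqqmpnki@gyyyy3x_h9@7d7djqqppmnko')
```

['7d7djqq']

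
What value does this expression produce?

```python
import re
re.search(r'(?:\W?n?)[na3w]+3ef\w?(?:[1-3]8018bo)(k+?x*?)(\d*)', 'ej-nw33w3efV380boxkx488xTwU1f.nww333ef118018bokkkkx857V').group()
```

'.nww333ef118018bok'

Pattern: optionally a non-word character, then optionally a literal 'n' (non-capturing group); then one or more of one of [na3w], then the literal '3ef', then optionally a word character; then a character in [1-3], then the literal '801', then the literal '8bo' (non-capturing group); then one or more of the literal 'k' (lazy), then zero or more of the literal 'x' (lazy) (captured); then zero or more of a digit (captured).
Lazy quantifiers expand one character at a time until the remainder of the pattern can match.
`search` walks the string left to right and returns the first match it finds.
The match spans [29:47] → '.nww333ef118018bok'.
Captured: group 1 = 'k', group 2 = ''.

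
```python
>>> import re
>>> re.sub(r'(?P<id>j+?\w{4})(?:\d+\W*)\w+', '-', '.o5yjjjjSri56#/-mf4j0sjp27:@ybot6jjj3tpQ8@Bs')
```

'.o5y-:@ybot6-'

Each match is replaced by '-'.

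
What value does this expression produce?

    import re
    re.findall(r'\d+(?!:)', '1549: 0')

['154', '0']

`(?!…)`/`(?<!…)` only lets a position through if the neighbouring text does NOT match; no characters are consumed.
Scanning left to right: at [0:3] → '154'; at [6:7] → '0'.
No capturing groups, so `findall` returns the 2 full match strings.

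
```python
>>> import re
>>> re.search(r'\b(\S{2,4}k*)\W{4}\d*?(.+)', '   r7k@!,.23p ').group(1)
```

The match spans [3:14] → 'r7k@!,.23p '.
Captured: group 1 = 'r7k', group 2 = '23p '.

'r7k'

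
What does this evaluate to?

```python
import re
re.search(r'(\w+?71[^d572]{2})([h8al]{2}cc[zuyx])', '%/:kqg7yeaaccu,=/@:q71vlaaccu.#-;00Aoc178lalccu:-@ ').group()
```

Pattern: one or more of a word character (lazy), then the literal '71', then exactly 2 of any character except [d572] (captured); then exactly 2 of one of [h8al], then the literal 'cc', then one of [zuyx] (captured).
The match spans [19:29] → 'q71vlaaccu'.

'q71vlaaccu'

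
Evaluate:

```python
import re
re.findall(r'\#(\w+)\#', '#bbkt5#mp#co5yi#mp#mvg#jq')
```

['bbkt5', 'co5yi', 'mvg']

Because there's exactly one group, `findall` drops the full match and keeps group 1 from each hit.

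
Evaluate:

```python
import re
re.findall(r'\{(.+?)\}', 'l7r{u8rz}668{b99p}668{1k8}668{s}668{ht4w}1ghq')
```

Because there's exactly one group, `findall` drops the full match and keeps group 1 from each hit.

['u8rz', 'b99p', '1k8', 's', 'ht4w']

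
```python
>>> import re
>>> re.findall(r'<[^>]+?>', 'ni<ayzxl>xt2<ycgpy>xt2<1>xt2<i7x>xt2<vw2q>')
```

['<ayzxl>', '<ycgpy>', '<1>', '<i7x>', '<vw2q>']

Since nothing is captured, `findall` lists the 5 matched substrings directly.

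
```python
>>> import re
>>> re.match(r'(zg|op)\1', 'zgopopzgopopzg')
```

After group 1 captures some text, `\1` only succeeds where that same text appears again.
With `match`, the pattern is implicitly anchored at the beginning.
Here the pattern fails at index 0, so the call returns None.

None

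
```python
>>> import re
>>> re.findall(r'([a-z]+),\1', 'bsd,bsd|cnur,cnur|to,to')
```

['bsd', 'cnur', 'to']

`\1` has to match the exact text group 1 already captured.
Matches: at [0:7] match 'bsd,bsd', group 1 = 'bsd'; at [8:17] match 'cnur,cnur', group 1 = 'cnur'; at [18:23] match 'to,to', group 1 = 'to'.
`findall` collects group 1 from each match (3 total).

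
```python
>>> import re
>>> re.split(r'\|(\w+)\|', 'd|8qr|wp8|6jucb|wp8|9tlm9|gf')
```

['d', '8qr', 'wp8', '6jucb', 'wp8', '9tlm9', 'gf']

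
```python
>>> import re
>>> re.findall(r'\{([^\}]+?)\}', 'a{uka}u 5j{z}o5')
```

Scanning left to right: at [1:6] match '{uka}', group 1 = 'uka'; at [10:13] match '{z}', group 1 = 'z'.
Because there's exactly one group, `findall` drops the full match and keeps group 1 from each hit.

['uka', 'z']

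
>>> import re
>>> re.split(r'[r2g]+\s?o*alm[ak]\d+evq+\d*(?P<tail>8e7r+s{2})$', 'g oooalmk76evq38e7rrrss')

['', '8e7rrrss', '']

The pattern matches one or more of one of [r2g], then optionally whitespace, then zero or more of a literal 'o'; then the literal 'alm', then one of [ak], then one or more of a digit; then the literal 'ev', then one or more of a literal 'q', then zero or more of a digit; then the literal '8e7', then one or more of the literal 'r', then exactly 2 of a literal 's' (captured as 'tail'); then anchored at the end.
Matches to split on: at [0:23] → 'g oooalmk76evq38e7rrrss'.
`re.split` interleaves the captured-group text with the surrounding fragments.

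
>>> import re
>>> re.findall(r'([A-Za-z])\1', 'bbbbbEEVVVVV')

`\1` has to match the exact text group 1 already captured.
Scanning left to right: at [0:2] match 'bb', group 1 = 'b'; at [2:4] match 'bb', group 1 = 'b'; at [5:7] match 'EE', group 1 = 'E'; at [7:9] match 'VV', group 1 = 'V'; at [9:11] match 'VV', group 1 = 'V'.
Because there's exactly one group, `findall` drops the full match and keeps group 1 from each hit.

['b', 'b', 'E', 'V', 'V']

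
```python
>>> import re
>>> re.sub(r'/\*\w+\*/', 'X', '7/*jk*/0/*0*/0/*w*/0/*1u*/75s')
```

Each match is replaced by 'X'.

'7X0X0X0X75s'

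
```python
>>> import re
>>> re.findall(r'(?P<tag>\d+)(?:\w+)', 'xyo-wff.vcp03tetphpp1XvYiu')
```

This matches one or more of a digit (captured as 'tag'); then one or more of a word character (non-capturing group).
Matches: at [11:26] match '03tetphpp1XvYiu', group 1 = '03'.
With a single group, `findall` returns only what that group captured — 1 item.

['03']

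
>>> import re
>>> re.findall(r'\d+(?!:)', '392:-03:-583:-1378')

['39', '0', '58', '1378']

The negative lookahead/lookbehind blocks any match where the forbidden context is present.
`findall` yields the raw match text (4 of them) because the pattern has no groups.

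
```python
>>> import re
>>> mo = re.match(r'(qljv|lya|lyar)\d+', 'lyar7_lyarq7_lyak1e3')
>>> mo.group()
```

`match` is anchored at position 0; if the pattern doesn't fit there, it returns None.
The match spans [0:5] → 'lyar7'.
Captured: group 1 = 'lyar'.

'lyar7'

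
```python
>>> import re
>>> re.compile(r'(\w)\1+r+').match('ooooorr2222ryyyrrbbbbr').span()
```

(0, 7)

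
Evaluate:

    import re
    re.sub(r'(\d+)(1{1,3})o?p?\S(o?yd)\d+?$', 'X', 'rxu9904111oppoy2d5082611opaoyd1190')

The pattern matches one or more of a digit (captured); then 1 to 3 of a literal '1' (captured); then optionally the literal 'o', then optionally a literal 'p', then a non-whitespace character; then optionally a literal 'o', then the literal 'yd' (captured); then one or more of a digit (lazy); then anchored at the end.
Each match is replaced by 'X'.

'rxu9904111oppoy2dX'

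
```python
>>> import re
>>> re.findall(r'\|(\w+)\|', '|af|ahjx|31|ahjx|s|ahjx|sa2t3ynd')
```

['af', '31', 's']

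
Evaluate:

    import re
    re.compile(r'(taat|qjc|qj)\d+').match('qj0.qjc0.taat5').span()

With `match`, the pattern is implicitly anchored at the beginning.
The match spans [0:3] → 'qj0'.

(0, 3)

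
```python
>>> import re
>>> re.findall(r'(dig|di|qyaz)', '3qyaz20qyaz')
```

One capturing group, so `findall` returns just the captured substring from each match — 2 in all.

['qyaz', 'qyaz']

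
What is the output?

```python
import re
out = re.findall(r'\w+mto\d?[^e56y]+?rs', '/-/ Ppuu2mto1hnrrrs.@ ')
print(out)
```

['Ppuu2mto1hnrrrs']

This matches one or more of a word character, then the literal 'mto'; then optionally a digit, then one or more of any character except [e56y] (lazy), then the literal 'rs'.
`findall` yields the raw match text (1 of them) because the pattern has no groups.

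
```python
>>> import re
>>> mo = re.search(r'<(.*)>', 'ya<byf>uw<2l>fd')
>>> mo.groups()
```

The match spans [2:13] → '<byf>uw<2l>'.
Captured: group 1 = 'byf>uw<2l'.

('byf>uw<2l',)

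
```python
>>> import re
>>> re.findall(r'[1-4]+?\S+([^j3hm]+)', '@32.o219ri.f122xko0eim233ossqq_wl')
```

['l']

The pattern matches one or more of a character in [1-4] (lazy), then one or more of a non-whitespace character; then one or more of any character except [j3hm] (captured).
One capturing group, so `findall` returns just the captured substring from the one match — 1 in all.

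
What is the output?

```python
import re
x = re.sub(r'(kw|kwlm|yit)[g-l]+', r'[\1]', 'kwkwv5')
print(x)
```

Each match is replaced using the text its own group 1 captured.

[kw]wv5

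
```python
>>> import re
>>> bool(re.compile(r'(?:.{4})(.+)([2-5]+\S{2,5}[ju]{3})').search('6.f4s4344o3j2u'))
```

The pattern matches exactly 4 of any character (non-capturing group); then one or more of any character (captured); then one or more of a character in [2-5], then 2 to 5 of a non-whitespace character, then exactly 3 of one of [ju] (captured).
`re.search` scans for the first position where the pattern succeeds.
Here no position works, so the call returns None, and `bool(None)` is False.

False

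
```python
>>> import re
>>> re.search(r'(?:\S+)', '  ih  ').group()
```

'ih'

Pattern: one or more of a non-whitespace character (non-capturing group).
`search` walks the string left to right and returns the first match it finds.
The match spans [2:4] → 'ih'.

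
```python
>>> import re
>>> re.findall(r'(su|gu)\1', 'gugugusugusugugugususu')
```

['gu', 'gu', 'su']

`\1` is not a pattern — it's the concrete string captured by group 1, re-applied verbatim.
Walking the string: at [0:4] match 'gugu', group 1 = 'gu'; at [12:16] match 'gugu', group 1 = 'gu'; at [18:22] match 'susu', group 1 = 'su'.
One capturing group, so `findall` returns just the captured substring from each match — 3 in all.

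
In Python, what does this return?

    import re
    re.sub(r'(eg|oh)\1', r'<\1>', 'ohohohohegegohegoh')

'<oh><oh><eg>ohegoh'

A backreference is literal: `\1` must see the identical characters the first group matched.
Matches: at [0:4] → 'ohoh'; at [4:8] → 'ohoh'; at [8:12] → 'egeg'.
Each match is replaced using the text its own group 1 captured.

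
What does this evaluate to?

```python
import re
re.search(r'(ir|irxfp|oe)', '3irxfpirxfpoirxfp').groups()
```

('ir',)

The match spans [1:3] → 'ir'.
Captured: group 1 = 'ir'.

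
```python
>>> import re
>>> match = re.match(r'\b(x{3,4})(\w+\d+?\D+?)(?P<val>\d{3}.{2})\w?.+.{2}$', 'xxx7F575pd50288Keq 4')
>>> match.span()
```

`match` is anchored at position 0; if the pattern doesn't fit there, it returns None.
The match spans [0:20] → 'xxx7F575pd50288Keq 4'.

(0, 20)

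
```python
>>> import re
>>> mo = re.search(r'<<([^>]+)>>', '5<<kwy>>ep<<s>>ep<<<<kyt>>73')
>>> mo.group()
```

`search` walks the string left to right and returns the first match it finds.
The match spans [1:8] → '<<kwy>>'.
Captured: group 1 = 'kwy'.

'<<kwy>>'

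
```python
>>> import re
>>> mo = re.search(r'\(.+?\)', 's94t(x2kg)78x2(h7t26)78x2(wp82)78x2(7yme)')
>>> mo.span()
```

(4, 10)

A `+?`/`*?`/`{m,n}?` starts at its minimum and grows only as far as needed for what follows to match.
The match spans [4:10] → '(x2kg)'.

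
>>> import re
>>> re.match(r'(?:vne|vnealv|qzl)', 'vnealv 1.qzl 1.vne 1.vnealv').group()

'vne'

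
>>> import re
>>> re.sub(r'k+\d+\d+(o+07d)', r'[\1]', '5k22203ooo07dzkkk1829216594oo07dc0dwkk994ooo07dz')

The replacement refers to a captured group, so each match is rewritten using its own captured text.

'5[ooo07d]z[oo07d]c0dw[ooo07d]z'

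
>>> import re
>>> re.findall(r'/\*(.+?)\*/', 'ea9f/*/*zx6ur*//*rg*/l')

['/*zx6ur', 'rg']

With the lazy modifier that quantifier settles for the fewest repetitions that let the rest of the pattern succeed (the atoms after it are unaffected and can still be greedy).
Walking the string: at [4:15] match '/*/*zx6ur*/', group 1 = '/*zx6ur'; at [15:21] match '/*rg*/', group 1 = 'rg'.
With a single group, `findall` returns only what that group captured — 2 items.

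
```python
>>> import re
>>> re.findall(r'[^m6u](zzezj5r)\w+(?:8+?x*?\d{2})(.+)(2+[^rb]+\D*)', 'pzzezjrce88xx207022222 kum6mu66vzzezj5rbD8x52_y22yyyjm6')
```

[('zzezj5r', '_y2', '2yyyjm6')]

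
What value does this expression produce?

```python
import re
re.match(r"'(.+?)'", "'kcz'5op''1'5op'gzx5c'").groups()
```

With the lazy modifier that quantifier settles for the fewest repetitions that let the rest of the pattern succeed (the atoms after it are unaffected and can still be greedy).
`re.match` won't scan ahead — the pattern has to work from the very first character.
The match spans [0:5] → "'kcz'".
Captured: group 1 = 'kcz'.

('kcz',)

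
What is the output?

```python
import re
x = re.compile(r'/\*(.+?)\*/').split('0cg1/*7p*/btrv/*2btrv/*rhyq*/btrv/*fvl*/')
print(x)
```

With the lazy modifier that quantifier settles for the fewest repetitions that let the rest of the pattern succeed (the atoms after it are unaffected and can still be greedy).
Matches to split on: at [4:10] → '/*7p*/'; at [14:29] → '/*2btrv/*rhyq*/'; at [33:40] → '/*fvl*/'.
With a capturing group present, the delimiter's captured portion is kept in the result list.

['0cg1', '7p', 'btrv', '2btrv/*rhyq', 'btrv', 'fvl', '']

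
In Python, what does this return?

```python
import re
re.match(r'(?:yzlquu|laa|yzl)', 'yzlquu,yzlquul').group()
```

'yzlquu'

The regex engine tests alternatives in the order written; an earlier branch that matches wins even if a later one would match more.
`re.match` only tries the pattern at the start of the string.
The match spans [0:6] → 'yzlquu'.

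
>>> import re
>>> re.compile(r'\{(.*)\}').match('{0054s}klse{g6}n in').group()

With `match`, the pattern is implicitly anchored at the beginning.
The match spans [0:15] → '{0054s}klse{g6}'.
Captured: group 1 = '0054s}klse{g6'.

'{0054s}klse{g6}'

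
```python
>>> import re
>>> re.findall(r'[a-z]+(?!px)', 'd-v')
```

`(?!…)`/`(?<!…)` only lets a position through if the neighbouring text does NOT match; no characters are consumed.
Scanning left to right: at [0:1] → 'd'; at [2:3] → 'v'.
Since nothing is captured, `findall` lists the 2 matched substrings directly.

['d', 'v']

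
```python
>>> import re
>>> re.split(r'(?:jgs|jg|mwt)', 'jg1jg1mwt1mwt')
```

['', '1', '1', '1', '']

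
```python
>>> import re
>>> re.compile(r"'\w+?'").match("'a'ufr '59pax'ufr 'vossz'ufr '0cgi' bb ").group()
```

`re.match` won't scan ahead — the pattern has to work from the very first character.
The match spans [0:3] → "'a'".

"'a'"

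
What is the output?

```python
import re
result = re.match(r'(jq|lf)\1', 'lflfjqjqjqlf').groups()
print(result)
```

A backreference is literal: `\1` must see the identical characters the first group matched.
`re.match` only tries the pattern at the start of the string.
The match spans [0:4] → 'lflf'.
Captured: group 1 = 'lf'.

('lf',)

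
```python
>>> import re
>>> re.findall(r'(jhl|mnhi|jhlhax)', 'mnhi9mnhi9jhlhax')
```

Alternation tries branches left to right and keeps the first one that lets the overall match succeed at that position.
Matches: at [0:4] match 'mnhi', group 1 = 'mnhi'; at [5:9] match 'mnhi', group 1 = 'mnhi'; at [10:13] match 'jhl', group 1 = 'jhl'.
One capturing group, so `findall` returns just the captured substring from each match — 3 in all.

['mnhi', 'mnhi', 'jhl']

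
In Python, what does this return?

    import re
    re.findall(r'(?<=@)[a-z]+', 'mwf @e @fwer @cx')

['e', 'fwer', 'cx']

The positive lookaround only admits positions where the adjacent text matches; those characters stay outside the span.
No capturing groups, so `findall` returns the 3 full match strings.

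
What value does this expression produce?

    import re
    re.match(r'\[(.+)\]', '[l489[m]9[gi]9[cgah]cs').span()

(0, 20)

With `match`, the pattern is implicitly anchored at the beginning.
The match spans [0:20] → '[l489[m]9[gi]9[cgah]'.
Captured: group 1 = 'l489[m]9[gi]9[cgah'.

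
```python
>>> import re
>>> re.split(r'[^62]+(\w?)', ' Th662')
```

Pattern: one or more of any character except [62]; then optionally a word character (captured).
Matches to split on: at [0:4] → ' Th6'.
With a capturing group present, the delimiter's captured portion is kept in the result list.

['', '6', '62']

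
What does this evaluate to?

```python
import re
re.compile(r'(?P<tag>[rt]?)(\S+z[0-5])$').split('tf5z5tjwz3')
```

This matches optionally one of [rt] (captured as 'tag'); then one or more of a non-whitespace character, then a literal 'z', then a character in [0-5] (captured); then anchored at the end.
Matches to split on: at [0:10] → 'tf5z5tjwz3'.
`re.split` interleaves the captured-group text with the surrounding fragments.

['', 't', 'f5z5tjwz3', '']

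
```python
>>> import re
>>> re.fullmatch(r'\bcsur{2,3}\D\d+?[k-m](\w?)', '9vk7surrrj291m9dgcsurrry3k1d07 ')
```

This matches a word boundary (`\b`, zero-width); then the literal 'csu', then 2 to 3 of a literal 'r', then a non-digit; then one or more of a digit (lazy), then a character in [k-m]; then optionally a word character (captured).
`re.fullmatch` requires the pattern to consume the entire string.
Here the pattern can't cover the whole string, so the call returns None.

None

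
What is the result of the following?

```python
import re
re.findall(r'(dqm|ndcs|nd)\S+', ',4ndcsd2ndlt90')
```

['ndcs']

Alternation tries branches left to right and keeps the first one that lets the overall match succeed at that position.
Walking the string: at [2:14] match 'ndcsd2ndlt90', group 1 = 'ndcs'.
With a single group, `findall` returns only what that group captured — 1 item.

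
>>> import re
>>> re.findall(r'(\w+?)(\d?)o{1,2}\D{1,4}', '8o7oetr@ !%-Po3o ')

[('8o', '7'), ('Po', '3')]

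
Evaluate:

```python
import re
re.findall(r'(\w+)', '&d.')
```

['d']

One capturing group, so `findall` returns just the captured substring from the one match — 1 in all.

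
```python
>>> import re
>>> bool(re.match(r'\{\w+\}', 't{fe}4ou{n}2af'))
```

`re.match` only tries the pattern at the start of the string.
Here the pattern fails at index 0, so the call returns None, and `bool(None)` is False.

False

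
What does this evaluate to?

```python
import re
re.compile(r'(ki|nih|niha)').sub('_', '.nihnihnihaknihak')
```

Alternation tries branches left to right and keeps the first one that lets the overall match succeed at that position.
Each match is replaced by '_'.

'.___ak_ak'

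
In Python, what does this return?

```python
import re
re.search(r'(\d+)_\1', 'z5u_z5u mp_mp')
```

`\1` is not a pattern — it's the concrete string captured by group 1, re-applied verbatim.
Unlike `match`, `search` isn't anchored — it looks for the pattern anywhere in the string.
Here nothing in the string fits, so the call returns None.

None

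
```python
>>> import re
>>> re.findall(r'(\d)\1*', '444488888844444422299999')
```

The backreference `\1` re-matches whatever the first group consumed, character for character.
Scanning left to right: at [0:4] match '4444', group 1 = '4'; at [4:10] match '888888', group 1 = '8'; at [10:16] match '444444', group 1 = '4'; at [16:19] match '222', group 1 = '2'; at [19:24] match '99999', group 1 = '9'.
Because there's exactly one group, `findall` drops the full match and keeps group 1 from each hit.

['4', '8', '4', '2', '9']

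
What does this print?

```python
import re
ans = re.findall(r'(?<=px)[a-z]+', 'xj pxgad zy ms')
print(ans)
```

['gad']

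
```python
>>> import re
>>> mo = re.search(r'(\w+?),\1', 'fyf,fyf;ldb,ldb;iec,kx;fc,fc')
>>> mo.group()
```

A backreference is literal: `\1` must see the identical characters the first group matched.
The match spans [0:7] → 'fyf,fyf'.

'fyf,fyf'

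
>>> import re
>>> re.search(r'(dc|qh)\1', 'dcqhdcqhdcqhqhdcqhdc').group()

'qhqh'

`\1` is not a pattern — it's the concrete string captured by group 1, re-applied verbatim.
`re.search` tries every starting position until one works.
The match spans [10:14] → 'qhqh'.
Captured: group 1 = 'qh'.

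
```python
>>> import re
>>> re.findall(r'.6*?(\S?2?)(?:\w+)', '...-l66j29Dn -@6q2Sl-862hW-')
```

['-', '@', '8']

This matches any character, then zero or more of a literal '6' (lazy); then optionally a non-whitespace character, then optionally the literal '2' (captured); then one or more of a word character (non-capturing group).
Matches: at [2:12] match '.-l66j29Dn', group 1 = '-'; at [13:20] match '-@6q2Sl', group 1 = '@'; at [20:26] match '-862hW', group 1 = '8'.
With a single group, `findall` returns only what that group captured — 3 items.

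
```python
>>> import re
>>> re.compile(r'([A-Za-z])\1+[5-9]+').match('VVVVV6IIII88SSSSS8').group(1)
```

'V'

After group 1 captures some text, `\1` only succeeds where that same text appears again.
`re.match` only tries the pattern at the start of the string.
The match spans [0:6] → 'VVVVV6'.
Captured: group 1 = 'V'.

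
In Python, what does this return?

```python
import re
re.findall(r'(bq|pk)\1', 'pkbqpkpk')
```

['pk']

After group 1 captures some text, `\1` only succeeds where that same text appears again.
Walking the string: at [4:8] match 'pkpk', group 1 = 'pk'.
`findall` collects group 1 from the one match (1 total).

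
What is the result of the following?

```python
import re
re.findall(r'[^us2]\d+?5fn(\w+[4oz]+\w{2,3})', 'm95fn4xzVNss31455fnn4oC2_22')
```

['4xzVNss31455fnn4oC2_']

Pattern: any character except [us2], then one or more of a digit (lazy), then the literal '5fn'; then one or more of a word character, then one or more of one of [4oz], then 2 to 3 of a word character (captured).
Walking the string: at [0:25] match 'm95fn4xzVNss31455fnn4oC2_', group 1 = '4xzVNss31455fnn4oC2_'.
`findall` collects group 1 from the one match (1 total).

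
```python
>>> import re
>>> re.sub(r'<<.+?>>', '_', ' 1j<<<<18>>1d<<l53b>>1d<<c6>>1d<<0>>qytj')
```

' 1j_1d_1d_1d_qytj'

A `+?`/`*?`/`{m,n}?` starts at its minimum and grows only as far as needed for what follows to match.
Every occurrence is swapped for '_'.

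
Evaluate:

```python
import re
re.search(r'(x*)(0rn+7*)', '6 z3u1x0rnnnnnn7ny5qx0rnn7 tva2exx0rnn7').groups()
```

The match spans [6:16] → 'x0rnnnnnn7'.
Captured: group 1 = 'x', group 2 = '0rnnnnnn7'.

('x', '0rnnnnnn7')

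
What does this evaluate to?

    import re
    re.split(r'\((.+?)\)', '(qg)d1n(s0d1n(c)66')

A `+?`/`*?`/`{m,n}?` starts at its minimum and grows only as far as needed for what follows to match.
Because the pattern has a capturing group, `split` also inserts each captured text between the pieces.

['', 'qg', 'd1n', 's0d1n(c', '66']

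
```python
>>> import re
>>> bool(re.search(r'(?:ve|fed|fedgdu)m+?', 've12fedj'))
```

False

`re.search` tries every starting position until one works.
Here no position works, so the call returns None, and `bool(None)` is False.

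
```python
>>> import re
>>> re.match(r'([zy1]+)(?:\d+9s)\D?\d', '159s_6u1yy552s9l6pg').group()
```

The pattern matches one or more of one of [zy1] (captured); then one or more of a digit, then the literal '9s' (non-capturing group); then optionally a non-digit, then a digit.
With `match`, the pattern is implicitly anchored at the beginning.
The match spans [0:6] → '159s_6'.
Captured: group 1 = '1'.

'159s_6'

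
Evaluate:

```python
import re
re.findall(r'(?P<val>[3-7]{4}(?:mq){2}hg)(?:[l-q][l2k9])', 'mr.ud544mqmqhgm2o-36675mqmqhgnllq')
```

Pattern: exactly 4 of a character in [3-7], then the literal 'mq' repeated 2 times, then the literal 'hg' (captured as 'val'); then a character in [l-q], then one of [l2k9] (non-capturing group).
Walking the string: at [19:31] match '6675mqmqhgnl', group 1 = '6675mqmqhg'.
With a single group, `findall` returns only what that group captured — 1 item.

['6675mqmqhg']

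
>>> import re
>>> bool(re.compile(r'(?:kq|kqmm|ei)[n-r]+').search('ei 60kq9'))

False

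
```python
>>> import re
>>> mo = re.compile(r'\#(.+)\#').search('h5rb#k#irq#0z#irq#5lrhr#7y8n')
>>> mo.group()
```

'#k#irq#0z#irq#5lrhr#'

`re.search` tries every starting position until one works.
The match spans [4:24] → '#k#irq#0z#irq#5lrhr#'.
Captured: group 1 = 'k#irq#0z#irq#5lrhr'.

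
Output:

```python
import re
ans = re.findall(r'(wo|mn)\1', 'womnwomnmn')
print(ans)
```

['mn']

A backreference is literal: `\1` must see the identical characters the first group matched.
Walking the string: at [6:10] match 'mnmn', group 1 = 'mn'.
With a single group, `findall` returns only what that group captured — 1 item.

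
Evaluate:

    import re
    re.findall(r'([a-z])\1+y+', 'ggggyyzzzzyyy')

After group 1 captures some text, `\1` only succeeds where that same text appears again.
Walking the string: at [0:6] match 'ggggyy', group 1 = 'g'; at [6:13] match 'zzzzyyy', group 1 = 'z'.
One capturing group, so `findall` returns just the captured substring from each match — 2 in all.

['g', 'z']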